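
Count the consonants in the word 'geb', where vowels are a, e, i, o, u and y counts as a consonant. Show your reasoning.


Consonants in 'geb': g, b = 2 consonants.

2


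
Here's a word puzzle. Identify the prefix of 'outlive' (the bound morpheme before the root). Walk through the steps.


The word 'outlive' = 'out' (prefix) + 'live' (root). The prefix is 'out'.

out


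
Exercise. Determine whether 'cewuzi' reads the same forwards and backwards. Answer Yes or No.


Forward: 'cewuzi'
Reversed: 'izuwec'
They differ.

No


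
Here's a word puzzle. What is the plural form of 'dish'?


Apply rule: Add -es (sibilant/fricative ending). 'dish' becomes 'dishes'.

dishes


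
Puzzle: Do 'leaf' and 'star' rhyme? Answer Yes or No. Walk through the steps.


Rime (stressed vowel + following sounds) of 'leaf': -eaf = /iːf/
Rime of 'star': -ar = /ɑːr/
/iːf/ and /ɑːr/ are different ending sounds, so the words do not rhyme.

No


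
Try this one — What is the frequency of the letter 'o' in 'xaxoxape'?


Letter 'o' in 'xaxoxape': found at position(s) 4 = 1 occurrence(s).

1


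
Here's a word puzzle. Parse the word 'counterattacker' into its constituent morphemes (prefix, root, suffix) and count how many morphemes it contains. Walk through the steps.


Step 1: Identify prefix: 'counter' (meaning: against)
Step 2: Identify root: 'attack'
Step 3: Identify suffix(es): 'er'
Decomposition: counter- (prefix: against) + attack (root) + -er (suffix: one who)
Total morphemes: 3

3 morphemes (counter- (prefix: against) + attack (root) + -er (suffix: one who))


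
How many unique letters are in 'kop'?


Unique letters in 'kop': {k, o, p} = 3 distinct letters.

3


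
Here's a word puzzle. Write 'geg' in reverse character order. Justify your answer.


Reverse 'geg' character by character: 'geg'.

geg


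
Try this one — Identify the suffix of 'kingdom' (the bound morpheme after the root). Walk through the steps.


The word 'kingdom' = 'king' (root) + '-dom' (suffix). The suffix is '-dom'.

dom


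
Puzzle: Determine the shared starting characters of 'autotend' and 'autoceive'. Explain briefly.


Compare from the start: 4 characters match: 'auto'. Mismatch at position 5: 't' vs 'c'.

auto


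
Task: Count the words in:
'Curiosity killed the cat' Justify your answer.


Split into words: Curiosity | killed | the | cat = 4 words.

4


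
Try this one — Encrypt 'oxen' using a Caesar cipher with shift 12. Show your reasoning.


Shift each letter by 12: o -> a, x -> j, e -> q, n -> z. Result: 'ajqz'.

ajqz


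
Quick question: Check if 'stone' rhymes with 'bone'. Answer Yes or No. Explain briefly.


Rime (stressed vowel + following sounds) of 'stone': -one = /oʊn/
Rime of 'bone': -one = /oʊn/
/oʊn/ and /oʊn/ are the same ending sound, so the words rhyme.

Yes


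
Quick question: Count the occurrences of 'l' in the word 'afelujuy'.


Letter 'l' in 'afelujuy': found at position(s) 4 = 1 occurrence(s).

1


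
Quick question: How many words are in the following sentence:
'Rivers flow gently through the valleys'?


Split into words: Rivers | flow | gently | through | the | valleys = 6 words.

6


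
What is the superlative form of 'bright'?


Apply superlative formation (add -est): 'bright' -> 'brightest'.

brightest


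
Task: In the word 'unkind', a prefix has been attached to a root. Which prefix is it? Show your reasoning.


The word 'unkind' = 'un' (prefix) + 'kind' (root). The prefix is 'un'.

un


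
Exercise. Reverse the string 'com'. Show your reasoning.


Reverse 'com' character by character: 'moc'.

moc


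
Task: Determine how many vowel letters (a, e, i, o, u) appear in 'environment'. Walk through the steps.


Vowels in 'environment': e, i, o, e = 4 vowels.

4


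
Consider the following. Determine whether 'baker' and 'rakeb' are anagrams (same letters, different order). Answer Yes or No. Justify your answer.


Sorted letters of 'baker': 'abekr'
Sorted letters of 'rakeb': 'abekr'
They match.

Yes


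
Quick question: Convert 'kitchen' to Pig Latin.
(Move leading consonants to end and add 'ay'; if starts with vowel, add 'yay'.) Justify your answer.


'kitchen': move consonant cluster 'k' to end and add 'ay': 'itchenkay'.

itchenkay


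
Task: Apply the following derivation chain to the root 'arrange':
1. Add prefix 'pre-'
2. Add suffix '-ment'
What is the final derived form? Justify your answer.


Step 1: Add prefix 'pre-' to 'arrange' = 'prearrange'
Step 2: Add suffix '-ment' to 'prearrange' = 'prearrangement'

prearrangement


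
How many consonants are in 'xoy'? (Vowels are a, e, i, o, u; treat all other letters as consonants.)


Consonants in 'xoy': x, y = 2 consonants.

2


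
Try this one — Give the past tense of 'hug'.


Apply rule: Double final consonant and add -ed. 'hug' becomes 'hugged'.

hugged


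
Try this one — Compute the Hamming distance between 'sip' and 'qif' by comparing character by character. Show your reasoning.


Alignment:
Position 1: 's' vs 'q' = DIFFER
Position 2: 'i' vs 'i' = match
Position 3: 'p' vs 'f' = DIFFER
Total differences: 2

2


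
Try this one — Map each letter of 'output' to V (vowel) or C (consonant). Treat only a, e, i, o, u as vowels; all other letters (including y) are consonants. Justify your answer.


Letter mapping: o = V, u = V, t = C, p = C, u = V, t = C.

VVCCVC


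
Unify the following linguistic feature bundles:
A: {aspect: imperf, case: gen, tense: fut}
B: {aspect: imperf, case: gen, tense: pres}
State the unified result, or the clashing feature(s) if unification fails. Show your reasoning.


Compare features:
aspect: A=imperf vs B=imperf -> unified: imperf
case: A=gen vs B=gen -> unified: gen
tense: A=fut vs B=pres -> CLASH
Clash detected on feature 'tense' (fut vs pres); unification fails.

CLASH on 'tense' (fut vs pres)


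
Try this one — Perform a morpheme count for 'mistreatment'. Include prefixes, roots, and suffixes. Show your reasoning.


Decomposition: mis- (prefix) + treat (root) + -ment (suffix) = 3 morpheme(s)

3 morphemes


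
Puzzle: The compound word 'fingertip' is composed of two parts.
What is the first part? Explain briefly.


Split 'fingertip' into 'finger' + 'tip'. The first part is 'finger'.

finger


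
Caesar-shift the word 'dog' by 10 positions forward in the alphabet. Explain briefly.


Shift each letter by 10: d -> n, o -> y, g -> q. Result: 'nyq'.

nyq


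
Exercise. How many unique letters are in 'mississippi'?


Unique letters in 'mississippi': {i, m, p, s} = 4 distinct letters.

4


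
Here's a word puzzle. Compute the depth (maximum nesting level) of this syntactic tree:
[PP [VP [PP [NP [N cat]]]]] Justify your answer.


Count bracket nesting levels:
'[' at pos 0: depth = 1
'[' at pos 4: depth = 2
'[' at pos 8: depth = 3
'[' at pos 12: depth = 4
'[' at pos 16: depth = 5
Maximum depth reached: 5

5


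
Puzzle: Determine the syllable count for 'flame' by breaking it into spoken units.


Break 'flame' into syllables: flame -> flame = 1 syllable

1 syllable


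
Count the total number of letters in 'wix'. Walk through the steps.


Spell out 'wix' and number each letter: w(1), i(2), x(3). Total: 3 letters.

3


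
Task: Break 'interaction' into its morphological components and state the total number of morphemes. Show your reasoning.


Step 1: Identify prefix: 'inter' (meaning: between)
Step 2: Identify root: 'act'
Step 3: Identify suffix(es): 'ion'
Decomposition: inter- (prefix: between) + act (root) + -ion (suffix: act of)
Total morphemes: 3

3 morphemes (inter- (prefix: between) + act (root) + -ion (suffix: act of))


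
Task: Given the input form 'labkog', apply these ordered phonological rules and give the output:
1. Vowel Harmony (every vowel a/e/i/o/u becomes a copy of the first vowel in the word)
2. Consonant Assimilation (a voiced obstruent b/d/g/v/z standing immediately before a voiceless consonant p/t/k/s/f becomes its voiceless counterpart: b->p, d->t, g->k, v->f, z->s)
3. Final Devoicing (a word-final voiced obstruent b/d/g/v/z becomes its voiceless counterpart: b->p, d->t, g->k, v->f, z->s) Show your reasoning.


Starting form: 'labkog'
Rule 1: Vowel Harmony: all vowels become 'a' (matching first vowel). 'labkog' -> 'labkag'
Rule 2: Consonant Assimilation: voiced obstruent before voiceless consonant becomes voiceless ('bk' -> 'pk'). 'labkag' -> 'lapkag'
Rule 3: Final Devoicing: word-final voiced obstruent 'g' becomes voiceless 'k'. 'lapkag' -> 'lapkak'
Final form: 'lapkak'

lapkak


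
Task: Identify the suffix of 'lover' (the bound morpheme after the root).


The word 'lover' = 'love' (root) + '-er' (suffix). The suffix is '-er'.

er


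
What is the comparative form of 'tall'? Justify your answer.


Apply comparative formation (add -er): 'tall' -> 'taller'.

taller


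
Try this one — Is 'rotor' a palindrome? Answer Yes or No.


Forward: 'rotor'
Reversed: 'rotor'
They are identical.

Yes


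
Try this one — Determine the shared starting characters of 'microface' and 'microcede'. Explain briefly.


Compare from the start: 5 characters match: 'micro'. Mismatch at position 6: 'f' vs 'c'.

micro


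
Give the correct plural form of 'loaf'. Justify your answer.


Apply rule: Change -f to -ves. 'loaf' becomes 'loaves'.

loaves


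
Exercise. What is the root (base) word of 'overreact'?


Remove prefix 'over' from 'overreact' to get root 'react'.

react


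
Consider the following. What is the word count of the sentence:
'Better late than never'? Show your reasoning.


Split into words: Better | late | than | never = 4 words.

4


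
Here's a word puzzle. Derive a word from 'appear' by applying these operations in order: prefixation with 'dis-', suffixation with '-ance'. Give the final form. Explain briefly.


Step 1: Add prefix 'dis-' to 'appear' = 'disappear'
Step 2: Add suffix '-ance' to 'disappear' = 'disappearance'

disappearance


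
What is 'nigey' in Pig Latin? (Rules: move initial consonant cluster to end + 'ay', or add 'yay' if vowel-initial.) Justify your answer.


'nigey': move consonant cluster 'n' to end and add 'ay': 'igeynay'.

igeynay


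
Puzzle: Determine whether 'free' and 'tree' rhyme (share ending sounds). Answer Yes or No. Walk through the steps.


Rime (stressed vowel + following sounds) of 'free': -ee = /iː/
Rime of 'tree': -ee = /iː/
/iː/ and /iː/ are the same ending sound, so the words rhyme.

Yes


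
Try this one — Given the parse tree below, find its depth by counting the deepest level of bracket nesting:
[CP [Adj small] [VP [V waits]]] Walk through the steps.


Count bracket nesting levels:
'[' at pos 0: depth = 1
'[' at pos 4: depth = 2
'[' at pos 16: depth = 2
'[' at pos 20: depth = 3
Maximum depth reached: 3

3


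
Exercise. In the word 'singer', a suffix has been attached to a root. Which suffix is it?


The word 'singer' = 'sing' (root) + '-er' (suffix). The suffix is '-er'.

er


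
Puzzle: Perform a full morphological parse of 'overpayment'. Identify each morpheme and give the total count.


Step 1: Identify prefix: 'over' (meaning: excessively)
Step 2: Identify root: 'pay'
Step 3: Identify suffix(es): 'ment'
Decomposition: over- (prefix: excessively) + pay (root) + -ment (suffix: action/result)
Total morphemes: 3

3 morphemes (over- (prefix: excessively) + pay (root) + -ment (suffix: action/result))


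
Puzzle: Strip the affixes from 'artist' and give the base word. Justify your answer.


Remove suffix '-ist' from 'artist' to get root 'art'.

art


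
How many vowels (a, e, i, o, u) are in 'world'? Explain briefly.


Vowels in 'world': o = 1 vowels.

1


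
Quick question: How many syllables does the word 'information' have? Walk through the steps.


Break 'information' into syllables: in-for-ma-tion -> in | for | ma | tion = 4 syllables

4 syllables


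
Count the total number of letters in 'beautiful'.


Spell out 'beautiful' and number each letter: b(1), e(2), a(3), u(4), t(5), i(6), f(7), u(8), l(9). Total: 9 letters.

9


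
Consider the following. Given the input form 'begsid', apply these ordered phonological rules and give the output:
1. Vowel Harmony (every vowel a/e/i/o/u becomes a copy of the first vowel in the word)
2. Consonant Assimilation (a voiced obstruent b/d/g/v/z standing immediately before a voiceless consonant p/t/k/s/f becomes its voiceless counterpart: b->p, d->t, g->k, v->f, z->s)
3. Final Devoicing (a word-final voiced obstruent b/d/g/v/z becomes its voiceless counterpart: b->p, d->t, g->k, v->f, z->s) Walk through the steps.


Starting form: 'begsid'
Rule 1: Vowel Harmony: all vowels become 'e' (matching first vowel). 'begsid' -> 'begsed'
Rule 2: Consonant Assimilation: voiced obstruent before voiceless consonant becomes voiceless ('gs' -> 'ks'). 'begsed' -> 'beksed'
Rule 3: Final Devoicing: word-final voiced obstruent 'd' becomes voiceless 't'. 'beksed' -> 'bekset'
Final form: 'bekset'

bekset


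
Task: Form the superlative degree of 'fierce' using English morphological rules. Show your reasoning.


Apply superlative formation (ends in e: add -st): 'fierce' -> 'fiercest'.

fiercest


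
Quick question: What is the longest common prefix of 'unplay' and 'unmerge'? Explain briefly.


Compare from the start: 2 characters match: 'un'. Mismatch at position 3: 'p' vs 'm'.

un


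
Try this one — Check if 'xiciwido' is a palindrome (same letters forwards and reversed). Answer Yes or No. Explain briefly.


Forward: 'xiciwido'
Reversed: 'odiwicix'
They differ.

No


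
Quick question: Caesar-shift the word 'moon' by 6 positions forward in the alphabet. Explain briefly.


Shift each letter by 6: m -> s, o -> u, o -> u, n -> t. Result: 'suut'.

suut


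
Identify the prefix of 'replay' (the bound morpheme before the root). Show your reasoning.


The word 'replay' = 're' (prefix) + 'play' (root). The prefix is 're'.

re


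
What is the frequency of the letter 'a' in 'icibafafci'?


Letter 'a' in 'icibafafci': found at position(s) 5, 7 = 2 occurrence(s).

2


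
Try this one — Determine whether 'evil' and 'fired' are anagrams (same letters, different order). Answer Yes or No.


Sorted letters of 'evil': 'eilv'
Sorted letters of 'fired': 'defir'
They do not match.

No


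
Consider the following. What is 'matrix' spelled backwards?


Reverse 'matrix' character by character: 'xirtam'.

xirtam


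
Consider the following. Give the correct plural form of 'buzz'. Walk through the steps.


Apply rule: Add -es (sibilant/fricative ending). 'buzz' becomes 'buzzes'.

buzzes


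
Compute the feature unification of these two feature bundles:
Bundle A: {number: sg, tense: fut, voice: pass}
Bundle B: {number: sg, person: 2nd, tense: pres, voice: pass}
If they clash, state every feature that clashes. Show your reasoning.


Compare features:
number: A=sg vs B=sg -> unified: sg
person: A=_ vs B=2nd -> unified: 2nd
tense: A=fut vs B=pres -> CLASH
voice: A=pass vs B=pass -> unified: pass
Clash detected on feature 'tense' (fut vs pres); unification fails.

CLASH on 'tense' (fut vs pres)


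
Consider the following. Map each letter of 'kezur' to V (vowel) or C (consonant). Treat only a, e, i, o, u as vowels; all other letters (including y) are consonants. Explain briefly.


Letter mapping: k = C, e = V, z = C, u = V, r = C.

CVCVC


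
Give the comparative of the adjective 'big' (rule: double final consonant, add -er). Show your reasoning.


Apply comparative formation (double final consonant, add -er): 'big' -> 'bigger'.

bigger


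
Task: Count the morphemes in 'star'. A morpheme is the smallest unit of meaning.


Decomposition: star (free morpheme) = 1 morpheme(s)

1 morphemes


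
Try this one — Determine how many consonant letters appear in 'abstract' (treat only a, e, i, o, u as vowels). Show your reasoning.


Consonants in 'abstract': b, s, t, r, c, t = 6 consonants.

6


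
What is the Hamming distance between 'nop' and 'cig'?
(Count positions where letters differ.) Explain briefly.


Alignment:
Position 1: 'n' vs 'c' = DIFFER
Position 2: 'o' vs 'i' = DIFFER
Position 3: 'p' vs 'g' = DIFFER
Total differences: 3

3


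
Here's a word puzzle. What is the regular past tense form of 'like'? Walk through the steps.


Apply rule: Add -d (word ends in -e). 'like' becomes 'liked'.

liked


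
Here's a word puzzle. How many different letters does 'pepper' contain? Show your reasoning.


Unique letters in 'pepper': {e, p, r} = 3 distinct letters.

3


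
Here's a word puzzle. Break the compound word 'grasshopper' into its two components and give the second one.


Split 'grasshopper' into 'grass' + 'hopper'. The second part is 'hopper'.

hopper


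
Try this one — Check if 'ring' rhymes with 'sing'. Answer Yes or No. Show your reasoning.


Rime (stressed vowel + following sounds) of 'ring': -ing = /ɪŋ/
Rime of 'sing': -ing = /ɪŋ/
/ɪŋ/ and /ɪŋ/ are the same ending sound, so the words rhyme.

Yes


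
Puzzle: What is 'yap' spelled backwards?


Reverse 'yap' character by character: 'pay'.

pay


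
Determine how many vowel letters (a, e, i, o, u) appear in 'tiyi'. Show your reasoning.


Vowels in 'tiyi': i, i = 2 vowels.

2


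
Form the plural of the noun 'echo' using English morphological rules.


Apply rule: Add -es (consonant + o). 'echo' becomes 'echoes'.

echoes


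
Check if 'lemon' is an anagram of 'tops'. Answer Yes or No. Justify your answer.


Sorted letters of 'lemon': 'elmno'
Sorted letters of 'tops': 'opst'
They do not match.

No


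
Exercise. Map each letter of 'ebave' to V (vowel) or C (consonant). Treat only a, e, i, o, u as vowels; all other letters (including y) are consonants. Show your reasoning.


Letter mapping: e = V, b = C, a = V, v = C, e = V.

VCVCV


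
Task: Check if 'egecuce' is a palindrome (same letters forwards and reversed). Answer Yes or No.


Forward: 'egecuce'
Reversed: 'ecucege'
They differ.

No


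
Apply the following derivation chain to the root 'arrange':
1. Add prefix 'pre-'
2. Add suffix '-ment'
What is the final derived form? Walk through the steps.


Step 1: Add prefix 'pre-' to 'arrange' = 'prearrange'
Step 2: Add suffix '-ment' to 'prearrange' = 'prearrangement'

prearrangement


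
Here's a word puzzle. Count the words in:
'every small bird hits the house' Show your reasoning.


Split into words: every | small | bird | hits | the | house = 6 words.

6


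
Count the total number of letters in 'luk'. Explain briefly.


Spell out 'luk' and number each letter: l(1), u(2), k(3). Total: 3 letters.

3


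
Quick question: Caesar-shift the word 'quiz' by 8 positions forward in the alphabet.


Shift each letter by 8: q -> y, u -> c, i -> q, z -> h. Result: 'ycqh'.

ycqh


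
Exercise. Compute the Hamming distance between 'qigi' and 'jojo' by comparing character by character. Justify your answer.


Alignment:
Position 1: 'q' vs 'j' = DIFFER
Position 2: 'i' vs 'o' = DIFFER
Position 3: 'g' vs 'j' = DIFFER
Position 4: 'i' vs 'o' = DIFFER
Total differences: 4

4


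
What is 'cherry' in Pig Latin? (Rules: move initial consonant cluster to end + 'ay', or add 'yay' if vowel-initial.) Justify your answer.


'cherry': move consonant cluster 'ch' to end and add 'ay': 'errychay'.

errychay


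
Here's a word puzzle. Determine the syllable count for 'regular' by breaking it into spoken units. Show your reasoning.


Break 'regular' into syllables: reg-u-lar -> reg | u | lar = 3 syllables

3 syllables


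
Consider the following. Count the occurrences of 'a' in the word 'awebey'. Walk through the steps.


Letter 'a' in 'awebey': found at position(s) 1 = 1 occurrence(s).

1


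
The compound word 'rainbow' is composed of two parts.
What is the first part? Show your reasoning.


Split 'rainbow' into 'rain' + 'bow'. The first part is 'rain'.

rain


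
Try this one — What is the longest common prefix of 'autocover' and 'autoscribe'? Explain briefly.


Compare from the start: 4 characters match: 'auto'. Mismatch at position 5: 'c' vs 's'.

auto


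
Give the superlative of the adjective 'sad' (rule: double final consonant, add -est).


Apply superlative formation (double final consonant, add -est): 'sad' -> 'saddest'.

saddest


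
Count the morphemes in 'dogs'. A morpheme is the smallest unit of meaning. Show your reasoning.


Decomposition: dog (root) + -s (plural) = 2 morpheme(s)

2 morphemes


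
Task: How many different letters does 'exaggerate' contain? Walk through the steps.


Unique letters in 'exaggerate': {a, e, g, r, t, x} = 6 distinct letters.

6


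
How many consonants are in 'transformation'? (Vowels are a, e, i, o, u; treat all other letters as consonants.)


Consonants in 'transformation': t, r, n, s, f, r, m, t, n = 9 consonants.

9


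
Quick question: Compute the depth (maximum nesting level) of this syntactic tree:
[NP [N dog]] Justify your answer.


Count bracket nesting levels:
'[' at pos 0: depth = 1
'[' at pos 4: depth = 2
Maximum depth reached: 2

2


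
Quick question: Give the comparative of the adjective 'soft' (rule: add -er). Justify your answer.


Apply comparative formation (add -er): 'soft' -> 'softer'.

softer


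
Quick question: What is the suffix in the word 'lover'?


The word 'lover' = 'love' (root) + '-er' (suffix). The suffix is '-er'.

er


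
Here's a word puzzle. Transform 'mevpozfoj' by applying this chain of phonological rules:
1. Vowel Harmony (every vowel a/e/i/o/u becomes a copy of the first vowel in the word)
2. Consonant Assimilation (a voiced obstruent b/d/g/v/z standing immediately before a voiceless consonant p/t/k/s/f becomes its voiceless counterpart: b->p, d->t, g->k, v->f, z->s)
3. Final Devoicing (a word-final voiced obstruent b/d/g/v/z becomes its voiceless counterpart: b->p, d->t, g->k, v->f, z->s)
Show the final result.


Starting form: 'mevpozfoj'
Rule 1: Vowel Harmony: all vowels become 'e' (matching first vowel). 'mevpozfoj' -> 'mevpezfej'
Rule 2: Consonant Assimilation: voiced obstruent before voiceless consonant becomes voiceless ('vp' -> 'fp', 'zf' -> 'sf'). 'mevpezfej' -> 'mefpesfej'
Rule 3: Final Devoicing: final consonant 'j' is not one of the voiced obstruents b/d/g/v/z. No change.
Final form: 'mefpesfej'

mefpesfej


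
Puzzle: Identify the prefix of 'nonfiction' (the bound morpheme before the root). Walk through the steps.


The word 'nonfiction' = 'non' (prefix) + 'fiction' (root). The prefix is 'non'.

non


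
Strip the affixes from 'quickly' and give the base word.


Remove suffix '-ly' from 'quickly' to get root 'quick'.

quick


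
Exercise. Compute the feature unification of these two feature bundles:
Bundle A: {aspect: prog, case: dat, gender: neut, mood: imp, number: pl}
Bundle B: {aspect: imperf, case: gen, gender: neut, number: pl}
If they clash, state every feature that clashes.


Compare features:
aspect: A=prog vs B=imperf -> CLASH
case: A=dat vs B=gen -> CLASH
gender: A=neut vs B=neut -> unified: neut
mood: A=imp vs B=_ -> unified: imp
number: A=pl vs B=pl -> unified: pl
Clashes detected on features 'aspect' (prog vs imperf) and 'case' (dat vs gen); unification fails.

CLASH on 'aspect' (prog vs imperf) and 'case' (dat vs gen)


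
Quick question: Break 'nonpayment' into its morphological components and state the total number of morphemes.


Step 1: Identify prefix: 'non' (meaning: not)
Step 2: Identify root: 'pay'
Step 3: Identify suffix(es): 'ment'
Decomposition: non- (prefix: not) + pay (root) + -ment (suffix: action/result)
Total morphemes: 3

3 morphemes (non- (prefix: not) + pay (root) + -ment (suffix: action/result))


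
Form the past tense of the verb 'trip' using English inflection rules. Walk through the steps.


Apply rule: Double final consonant and add -ed. 'trip' becomes 'tripped'.

tripped


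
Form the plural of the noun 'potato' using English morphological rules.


Apply rule: Add -es (consonant + o). 'potato' becomes 'potatoes'.

potatoes


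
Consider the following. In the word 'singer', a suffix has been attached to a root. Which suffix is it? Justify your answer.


The word 'singer' = 'sing' (root) + '-er' (suffix). The suffix is '-er'.

er


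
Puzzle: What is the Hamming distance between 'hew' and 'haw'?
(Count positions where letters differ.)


Alignment:
Position 1: 'h' vs 'h' = match
Position 2: 'e' vs 'a' = DIFFER
Position 3: 'w' vs 'w' = match
Total differences: 1

1


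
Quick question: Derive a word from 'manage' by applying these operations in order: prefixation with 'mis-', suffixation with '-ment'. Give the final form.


Step 1: Add prefix 'mis-' to 'manage' = 'mismanage'
Step 2: Add suffix '-ment' to 'mismanage' = 'mismanagement'

mismanagement


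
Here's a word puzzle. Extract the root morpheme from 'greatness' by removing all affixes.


Remove suffix '-ness' from 'greatness' to get root 'great'.

great


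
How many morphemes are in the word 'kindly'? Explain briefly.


Decomposition: kind (root) + -ly (suffix) = 2 morpheme(s)

2 morphemes


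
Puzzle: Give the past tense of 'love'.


Apply rule: Add -d (word ends in -e). 'love' becomes 'loved'.

loved


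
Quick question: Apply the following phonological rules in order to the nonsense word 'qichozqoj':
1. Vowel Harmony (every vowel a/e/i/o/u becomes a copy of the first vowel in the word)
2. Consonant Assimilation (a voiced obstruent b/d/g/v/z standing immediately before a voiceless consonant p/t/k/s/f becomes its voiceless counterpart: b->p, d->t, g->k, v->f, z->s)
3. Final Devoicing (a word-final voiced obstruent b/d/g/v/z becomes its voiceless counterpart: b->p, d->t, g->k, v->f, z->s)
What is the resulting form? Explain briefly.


Starting form: 'qichozqoj'
Rule 1: Vowel Harmony: all vowels become 'i' (matching first vowel). 'qichozqoj' -> 'qichizqij'
Rule 2: Consonant Assimilation: no voiced obstruent (b/d/g/v/z) stands immediately before a voiceless consonant (p/t/k/s/f). No change.
Rule 3: Final Devoicing: final consonant 'j' is not one of the voiced obstruents b/d/g/v/z. No change.
Final form: 'qichizqij'

qichizqij


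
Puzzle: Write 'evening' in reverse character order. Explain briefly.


Reverse 'evening' character by character: 'gnineve'.

gnineve


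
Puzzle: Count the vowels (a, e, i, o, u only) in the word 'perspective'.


Vowels in 'perspective': e, e, i, e = 4 vowels.

4


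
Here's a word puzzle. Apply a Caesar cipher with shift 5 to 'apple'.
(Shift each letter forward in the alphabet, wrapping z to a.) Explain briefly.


Shift each letter by 5: a -> f, p -> u, p -> u, l -> q, e -> j. Result: 'fuuqj'.

fuuqj


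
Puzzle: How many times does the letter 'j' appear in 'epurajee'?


Letter 'j' in 'epurajee': found at position(s) 6 = 1 occurrence(s).

1


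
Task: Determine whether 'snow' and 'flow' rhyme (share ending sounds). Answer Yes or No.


Rime (stressed vowel + following sounds) of 'snow': -ow = /oʊ/
Rime of 'flow': -ow = /oʊ/
/oʊ/ and /oʊ/ are the same ending sound, so the words rhyme.

Yes


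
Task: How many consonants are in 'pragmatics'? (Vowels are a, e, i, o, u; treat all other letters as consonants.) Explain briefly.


Consonants in 'pragmatics': p, r, g, m, t, c, s = 7 consonants.

7


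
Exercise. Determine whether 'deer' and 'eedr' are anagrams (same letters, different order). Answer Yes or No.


Sorted letters of 'deer': 'deer'
Sorted letters of 'eedr': 'deer'
They match.

Yes


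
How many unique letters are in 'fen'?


Unique letters in 'fen': {e, f, n} = 3 distinct letters.

3


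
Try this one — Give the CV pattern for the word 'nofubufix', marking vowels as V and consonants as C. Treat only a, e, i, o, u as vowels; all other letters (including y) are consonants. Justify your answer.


Letter mapping: n = C, o = V, f = C, u = V, b = C, u = V, f = C, i = V, x = C.

CVCVCVCVC


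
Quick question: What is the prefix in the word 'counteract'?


The word 'counteract' = 'counter' (prefix) + 'act' (root). The prefix is 'counter'.

counter


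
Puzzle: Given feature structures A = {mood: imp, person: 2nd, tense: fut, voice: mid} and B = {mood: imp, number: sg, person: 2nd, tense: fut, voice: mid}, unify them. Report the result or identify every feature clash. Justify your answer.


Compare features:
mood: A=imp vs B=imp -> unified: imp
number: A=_ vs B=sg -> unified: sg
person: A=2nd vs B=2nd -> unified: 2nd
tense: A=fut vs B=fut -> unified: fut
voice: A=mid vs B=mid -> unified: mid
No clashes found.

Unified: {mood: imp, number: sg, person: 2nd, tense: fut, voice: mid}


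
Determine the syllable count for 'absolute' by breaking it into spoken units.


Break 'absolute' into syllables: ab-so-lute -> ab | so | lute = 3 syllables

3 syllables


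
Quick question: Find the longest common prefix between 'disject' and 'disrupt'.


Compare from the start: 3 characters match: 'dis'. Mismatch at position 4: 'j' vs 'r'.

dis


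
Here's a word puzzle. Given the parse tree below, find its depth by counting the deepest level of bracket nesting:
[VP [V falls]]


Count bracket nesting levels:
'[' at pos 0: depth = 1
'[' at pos 4: depth = 2
Maximum depth reached: 2

2


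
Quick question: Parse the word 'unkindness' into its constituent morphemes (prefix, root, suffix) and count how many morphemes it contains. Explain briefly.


Step 1: Identify prefix: 'un' (meaning: not/reverse)
Step 2: Identify root: 'kind'
Step 3: Identify suffix(es): 'ness'
Decomposition: un- (prefix: not/reverse) + kind (root) + -ness (suffix: state of)
Total morphemes: 3

3 morphemes (un- (prefix: not/reverse) + kind (root) + -ness (suffix: state of))


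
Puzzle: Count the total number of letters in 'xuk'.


Spell out 'xuk' and number each letter: x(1), u(2), k(3). Total: 3 letters.

3


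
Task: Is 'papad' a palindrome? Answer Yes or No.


Forward: 'papad'
Reversed: 'dapap'
They differ.

No


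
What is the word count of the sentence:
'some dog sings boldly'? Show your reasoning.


Split into words: some | dog | sings | boldly = 4 words.

4


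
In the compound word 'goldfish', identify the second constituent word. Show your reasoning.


Split 'goldfish' into 'gold' + 'fish'. The second part is 'fish'.

fish


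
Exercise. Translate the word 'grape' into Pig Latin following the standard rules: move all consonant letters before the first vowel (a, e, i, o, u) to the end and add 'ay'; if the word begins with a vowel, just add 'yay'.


'grape': move consonant cluster 'gr' to end and add 'ay': 'apegray'.

apegray


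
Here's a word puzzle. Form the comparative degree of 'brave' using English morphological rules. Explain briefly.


Apply comparative formation (ends in e: add -r): 'brave' -> 'braver'.

braver


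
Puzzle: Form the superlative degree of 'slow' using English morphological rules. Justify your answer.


Apply superlative formation (add -est): 'slow' -> 'slowest'.

slowest


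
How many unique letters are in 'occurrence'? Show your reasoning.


Unique letters in 'occurrence': {c, e, n, o, r, u} = 6 distinct letters.

6


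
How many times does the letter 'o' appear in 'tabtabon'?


Letter 'o' in 'tabtabon': found at position(s) 7 = 1 occurrence(s).

1


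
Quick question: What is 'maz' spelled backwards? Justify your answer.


Reverse 'maz' character by character: 'zam'.

zam


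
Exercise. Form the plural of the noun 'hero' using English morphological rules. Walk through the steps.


Apply rule: Add -es (consonant + o). 'hero' becomes 'heroes'.

heroes


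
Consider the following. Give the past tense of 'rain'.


Apply rule: Add -ed. 'rain' becomes 'rained'.

rained


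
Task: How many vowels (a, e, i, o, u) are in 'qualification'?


Vowels in 'qualification': u, a, i, i, a, i, o = 7 vowels.

7


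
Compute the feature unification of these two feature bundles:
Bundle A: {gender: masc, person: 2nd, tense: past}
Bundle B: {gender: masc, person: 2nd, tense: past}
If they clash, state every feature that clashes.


Compare features:
gender: A=masc vs B=masc -> unified: masc
person: A=2nd vs B=2nd -> unified: 2nd
tense: A=past vs B=past -> unified: past
No clashes found.

Unified: {gender: masc, person: 2nd, tense: past}


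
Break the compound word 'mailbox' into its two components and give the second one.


Split 'mailbox' into 'mail' + 'box'. The second part is 'box'.

box


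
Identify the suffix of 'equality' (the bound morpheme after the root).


The word 'equality' = 'equal' (root) + '-ity' (suffix). The suffix is '-ity'.

ity


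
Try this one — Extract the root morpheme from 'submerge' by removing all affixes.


Remove prefix 'sub' from 'submerge' to get root 'merge'.

merge


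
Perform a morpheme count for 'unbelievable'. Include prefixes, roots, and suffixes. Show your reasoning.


Decomposition: un- (prefix) + believe (root) + -able (suffix) = 3 morpheme(s)

3 morphemes


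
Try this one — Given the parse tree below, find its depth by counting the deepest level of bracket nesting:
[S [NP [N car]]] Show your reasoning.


Count bracket nesting levels:
'[' at pos 0: depth = 1
'[' at pos 3: depth = 2
'[' at pos 7: depth = 3
Maximum depth reached: 3

3


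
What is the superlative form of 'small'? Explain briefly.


Apply superlative formation (add -est): 'small' -> 'smallest'.

smallest


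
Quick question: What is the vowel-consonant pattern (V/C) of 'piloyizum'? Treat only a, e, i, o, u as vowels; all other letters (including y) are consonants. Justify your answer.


Letter mapping: p = C, i = V, l = C, o = V, y = C, i = V, z = C, u = V, m = C.

CVCVCVCVC


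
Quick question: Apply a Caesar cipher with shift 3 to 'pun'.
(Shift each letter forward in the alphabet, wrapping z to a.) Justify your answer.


Shift each letter by 3: p -> s, u -> x, n -> q. Result: 'sxq'.

sxq


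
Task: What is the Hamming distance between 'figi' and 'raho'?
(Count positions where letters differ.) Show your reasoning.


Alignment:
Position 1: 'f' vs 'r' = DIFFER
Position 2: 'i' vs 'a' = DIFFER
Position 3: 'g' vs 'h' = DIFFER
Position 4: 'i' vs 'o' = DIFFER
Total differences: 4

4


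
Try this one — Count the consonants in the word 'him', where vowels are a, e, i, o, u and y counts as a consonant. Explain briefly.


Consonants in 'him': h, m = 2 consonants.

2


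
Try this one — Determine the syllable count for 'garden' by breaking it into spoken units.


Break 'garden' into syllables: gar-den -> gar | den = 2 syllables

2 syllables


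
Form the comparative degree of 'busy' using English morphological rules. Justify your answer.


Apply comparative formation (consonant + y: change y to i, add -er): 'busy' -> 'busier'.

busier


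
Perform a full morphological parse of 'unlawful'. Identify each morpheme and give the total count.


Step 1: Identify prefix: 'un' (meaning: not/reverse)
Step 2: Identify root: 'law'
Step 3: Identify suffix(es): 'ful'
Decomposition: un- (prefix: not/reverse) + law (root) + -ful (suffix: full of)
Total morphemes: 3

3 morphemes (un- (prefix: not/reverse) + law (root) + -ful (suffix: full of))


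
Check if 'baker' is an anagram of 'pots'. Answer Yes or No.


Sorted letters of 'baker': 'abekr'
Sorted letters of 'pots': 'opst'
They do not match.

No


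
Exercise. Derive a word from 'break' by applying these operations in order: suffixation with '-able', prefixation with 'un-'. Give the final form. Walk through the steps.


Step 1: Add suffix '-able' to 'break' = 'breakable'
Step 2: Add prefix 'un-' to 'breakable' = 'unbreakable'

unbreakable


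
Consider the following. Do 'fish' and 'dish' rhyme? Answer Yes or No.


Rime (stressed vowel + following sounds) of 'fish': -ish = /ɪʃ/
Rime of 'dish': -ish = /ɪʃ/
/ɪʃ/ and /ɪʃ/ are the same ending sound, so the words rhyme.

Yes


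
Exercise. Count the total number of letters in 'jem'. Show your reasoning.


Spell out 'jem' and number each letter: j(1), e(2), m(3). Total: 3 letters.

3


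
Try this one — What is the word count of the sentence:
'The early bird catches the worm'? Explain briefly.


Split into words: The | early | bird | catches | the | worm = 6 words.

6


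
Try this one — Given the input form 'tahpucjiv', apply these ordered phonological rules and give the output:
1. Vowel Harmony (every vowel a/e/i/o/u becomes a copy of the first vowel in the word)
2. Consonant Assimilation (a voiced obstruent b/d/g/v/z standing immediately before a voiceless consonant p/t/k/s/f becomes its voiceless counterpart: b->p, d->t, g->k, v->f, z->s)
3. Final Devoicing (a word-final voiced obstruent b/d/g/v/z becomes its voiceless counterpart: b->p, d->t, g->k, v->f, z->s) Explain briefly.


Starting form: 'tahpucjiv'
Rule 1: Vowel Harmony: all vowels become 'a' (matching first vowel). 'tahpucjiv' -> 'tahpacjav'
Rule 2: Consonant Assimilation: no voiced obstruent (b/d/g/v/z) stands immediately before a voiceless consonant (p/t/k/s/f). No change.
Rule 3: Final Devoicing: word-final voiced obstruent 'v' becomes voiceless 'f'. 'tahpacjav' -> 'tahpacjaf'
Final form: 'tahpacjaf'

tahpacjaf


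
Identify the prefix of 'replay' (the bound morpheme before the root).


The word 'replay' = 're' (prefix) + 'play' (root). The prefix is 're'.

re


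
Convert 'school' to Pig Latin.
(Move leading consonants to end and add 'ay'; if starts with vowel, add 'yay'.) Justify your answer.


'school': move consonant cluster 'sch' to end and add 'ay': 'oolschay'.

oolschay


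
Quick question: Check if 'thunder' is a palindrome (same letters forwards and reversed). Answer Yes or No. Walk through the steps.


Forward: 'thunder'
Reversed: 'rednuht'
They differ.

No


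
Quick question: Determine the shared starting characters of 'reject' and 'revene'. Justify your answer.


Compare from the start: 2 characters match: 're'. Mismatch at position 3: 'j' vs 'v'.

re


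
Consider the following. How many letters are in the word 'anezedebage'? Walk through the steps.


Spell out 'anezedebage' and number each letter: a(1), n(2), e(3), z(4), e(5), d(6), e(7), b(8), a(9), g(10), e(11). Total: 11 letters.

11


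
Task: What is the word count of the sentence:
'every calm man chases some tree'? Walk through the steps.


Split into words: every | calm | man | chases | some | tree = 6 words.

6


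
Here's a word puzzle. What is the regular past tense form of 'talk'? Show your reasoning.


Apply rule: Add -ed. 'talk' becomes 'talked'.

talked


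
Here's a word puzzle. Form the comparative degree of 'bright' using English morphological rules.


Apply comparative formation (add -er): 'bright' -> 'brighter'.

brighter


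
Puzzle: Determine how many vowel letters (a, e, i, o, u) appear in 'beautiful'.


Vowels in 'beautiful': e, a, u, i, u = 5 vowels.

5


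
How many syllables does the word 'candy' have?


Break 'candy' into syllables: can-dy -> can | dy = 2 syllables

2 syllables


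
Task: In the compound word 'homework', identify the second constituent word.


Split 'homework' into 'home' + 'work'. The second part is 'work'.

work


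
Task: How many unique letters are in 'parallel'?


Unique letters in 'parallel': {a, e, l, p, r} = 5 distinct letters.

5


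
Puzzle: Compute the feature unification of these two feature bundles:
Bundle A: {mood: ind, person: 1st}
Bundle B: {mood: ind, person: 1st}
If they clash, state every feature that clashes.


Compare features:
mood: A=ind vs B=ind -> unified: ind
person: A=1st vs B=1st -> unified: 1st
No clashes found.

Unified: {mood: ind, person: 1st}
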